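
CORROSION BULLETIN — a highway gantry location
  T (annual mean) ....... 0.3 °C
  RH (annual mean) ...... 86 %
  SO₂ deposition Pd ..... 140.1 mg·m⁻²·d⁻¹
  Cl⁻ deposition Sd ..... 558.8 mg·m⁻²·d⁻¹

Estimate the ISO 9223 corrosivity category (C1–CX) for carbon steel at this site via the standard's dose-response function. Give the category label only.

carbon steel: T≤10 °C ⇒ hinge +0.150·(0.3−10) = -1.4550
  SO₂ term: 1.77·140.1^0.52·exp(0.02·86-1.4550) = 30.14
  Cl⁻ term: 0.102·558.8^0.62·exp(0.033·86+0.04·0.3) = 89.05
  r_corr = 30.14 + 89.05 = 119.2 μm/a
Category bounds: 80…200 μm/a bracket r_corr ⇒ C5

C5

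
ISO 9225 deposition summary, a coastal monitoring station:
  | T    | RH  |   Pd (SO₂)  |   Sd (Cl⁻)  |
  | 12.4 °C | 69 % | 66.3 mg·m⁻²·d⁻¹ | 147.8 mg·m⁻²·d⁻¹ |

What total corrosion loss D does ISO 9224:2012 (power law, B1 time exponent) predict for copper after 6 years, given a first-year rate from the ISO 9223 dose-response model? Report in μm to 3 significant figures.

D(6) = 5.39 μm

copper: f(T) = -0.080·(T−10) [T>10 °C] = -0.1920
  SO₂ term: 0.0053·66.3^0.26·exp(0.059·69-0.1920) = 0.763
  Cl⁻ term: 0.01025·147.8^0.27·exp(0.036·69+0.049·12.4) = 0.8694
  r_corr = 0.763 + 0.8694 = 1.632 μm/a
ISO 9224: D(t) = r_corr · t^b with b = 0.667 (copper, B1)
  D(6) = 1.632 × 6^0.667 = 1.632 × 3.304 = 5.393 μm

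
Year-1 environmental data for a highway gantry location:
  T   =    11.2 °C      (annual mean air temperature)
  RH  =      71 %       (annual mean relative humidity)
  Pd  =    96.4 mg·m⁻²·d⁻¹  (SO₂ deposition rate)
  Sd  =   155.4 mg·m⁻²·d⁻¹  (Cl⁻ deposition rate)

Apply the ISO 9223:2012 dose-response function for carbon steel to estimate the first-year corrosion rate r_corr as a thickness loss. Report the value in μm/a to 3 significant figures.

carbon steel: temperature factor f = -0.054·(1.2) = -0.0648
  sulphur-dioxide contribution → 73.83 μm/a
  chloride contribution → 37.97 μm/a
  ⇒ r_corr(carbon steel) = 111.8 μm/a

r_corr = 112 μm/a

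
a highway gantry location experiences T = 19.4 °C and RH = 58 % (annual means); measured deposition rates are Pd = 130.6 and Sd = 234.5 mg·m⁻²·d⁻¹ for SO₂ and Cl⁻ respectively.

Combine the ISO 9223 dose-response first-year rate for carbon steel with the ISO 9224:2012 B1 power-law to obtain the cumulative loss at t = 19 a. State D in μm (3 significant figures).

D(19) = 406 μm

carbon steel: T>10 °C ⇒ hinge -0.054·(19.4−10) = -0.5076
  Pd branch = 1.77·Pd^0.52·e^(0.02·RH+f) = 42.82 μm/a
  Cl⁻ term: 0.102·234.5^0.62·exp(0.033·58+0.04·19.4) = 44.29
  r_corr = 42.82 + 44.29 = 87.11 μm/a
Long-term exponent b (ISO 9224 Table 2, B1) = 0.523
  D(19) = 87.11 × 19^0.523 = 87.11 × 4.664 = 406.3 μm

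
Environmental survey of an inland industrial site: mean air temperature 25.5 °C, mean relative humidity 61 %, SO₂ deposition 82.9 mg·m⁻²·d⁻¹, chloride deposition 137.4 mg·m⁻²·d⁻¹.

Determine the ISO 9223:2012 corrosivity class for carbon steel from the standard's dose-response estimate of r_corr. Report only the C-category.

C4

carbon steel: T>10 °C ⇒ hinge -0.054·(25.5−10) = -0.8370
  sulphur-dioxide contribution → 25.82 μm/a
  chloride contribution → 44.81 μm/a
  total first-year rate 70.63 μm/a
70.6 μm/a falls in (50, 80] for carbon steel → category C4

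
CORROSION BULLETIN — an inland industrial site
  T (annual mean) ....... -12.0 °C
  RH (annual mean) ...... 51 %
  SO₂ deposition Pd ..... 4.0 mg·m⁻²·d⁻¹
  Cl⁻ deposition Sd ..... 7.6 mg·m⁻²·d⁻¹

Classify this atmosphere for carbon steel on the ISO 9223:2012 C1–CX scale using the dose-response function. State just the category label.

C2

carbon steel: f(T) = +0.150·(T−10) [T≤10 °C] = -3.3000
  Pd branch = 1.77·Pd^0.52·e^(0.02·RH+f) = 0.3723 μm/a
  Sd branch = 0.102·Sd^0.62·e^(0.033·RH+0.04·T) = 1.194 μm/a
  r_corr = 0.3723 + 1.194 = 1.567 μm/a
ISO 9223 Table 2 (carbon steel): 1.3 < 1.57 ≤ 25 μm/a ⇒ C2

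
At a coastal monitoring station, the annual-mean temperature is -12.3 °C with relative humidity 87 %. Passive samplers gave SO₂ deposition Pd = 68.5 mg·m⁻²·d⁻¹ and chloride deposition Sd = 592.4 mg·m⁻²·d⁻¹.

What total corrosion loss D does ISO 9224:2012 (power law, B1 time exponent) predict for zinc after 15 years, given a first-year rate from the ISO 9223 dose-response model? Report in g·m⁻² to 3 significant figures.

zinc: f(T) = +0.038·(T−10) [T≤10 °C] = -0.8474
  SO₂ term: 0.0129·68.5^0.44·exp(0.046·87-0.8474) = 1.942
  Sd branch = 0.0175·Sd^0.57·e^(0.008·RH+0.085·T) = 0.4695 μm/a
  r_corr = 1.942 + 0.4695 = 2.412 μm/a
Long-term exponent b (ISO 9224 Table 2, B1) = 0.813
  D(15) = 2.412 × 15^0.813 = 2.412 × 9.04 = 21.8 μm
  Mass loss = 21.8 μm × 7.14 g/cm³ = 155.7 g·m⁻²

D(15) = 156 g·m⁻²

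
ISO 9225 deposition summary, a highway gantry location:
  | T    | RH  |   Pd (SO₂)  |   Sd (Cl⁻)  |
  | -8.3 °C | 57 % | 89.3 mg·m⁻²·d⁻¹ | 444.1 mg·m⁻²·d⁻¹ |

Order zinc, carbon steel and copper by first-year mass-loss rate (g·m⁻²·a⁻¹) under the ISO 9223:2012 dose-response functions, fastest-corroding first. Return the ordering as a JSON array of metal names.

["carbon steel", "zinc", "copper"]

zinc: f(T) = +0.038·(T−10) [T≤10 °C] = -0.6954
  sulphur-dioxide contribution → 0.6393 μm/a
  chloride contribution → 0.4403 μm/a
  total first-year rate 1.08 μm/a
  mass loss = 1.08 μm/a × 7.14 g/cm³ = 7.708 g·m⁻²·a⁻¹
carbon steel: temperature factor f = +0.150·(-18.3) = -2.7450
  sulphur-dioxide contribution → 3.676 μm/a
  chloride contribution → 21.03 μm/a
  ⇒ r_corr(carbon steel) = 24.7 μm/a
  mass loss = 24.7 μm/a × 7.85 g/cm³ = 193.9 g·m⁻²·a⁻¹
copper: T≤10 °C ⇒ hinge +0.126·(-8.3−10) = -2.3058
  sulphur-dioxide contribution → 0.04905 μm/a
  chloride contribution → 0.2755 μm/a
  total first-year rate 0.3245 μm/a
  mass loss = 0.3245 μm/a × 8.96 g/cm³ = 2.908 g·m⁻²·a⁻¹
Ordering by g·m⁻²·a⁻¹: carbon steel (194) > zinc (7.71) > copper (2.91)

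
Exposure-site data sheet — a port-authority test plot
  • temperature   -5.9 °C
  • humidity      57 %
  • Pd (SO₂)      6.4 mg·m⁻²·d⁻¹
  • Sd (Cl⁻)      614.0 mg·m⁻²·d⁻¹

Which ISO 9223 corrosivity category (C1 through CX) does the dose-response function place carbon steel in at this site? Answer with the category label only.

C3

carbon steel: temperature factor f = +0.150·(-15.9) = -2.3850
  SO₂ term: 1.77·6.4^0.52·exp(0.02·57-2.3850) = 1.338
  Cl⁻ term: 0.102·614.0^0.62·exp(0.033·57+0.04·-5.9) = 28.29
  r_corr = 1.338 + 28.29 = 29.63 μm/a
29.6 μm/a falls in (25, 50] for carbon steel → category C3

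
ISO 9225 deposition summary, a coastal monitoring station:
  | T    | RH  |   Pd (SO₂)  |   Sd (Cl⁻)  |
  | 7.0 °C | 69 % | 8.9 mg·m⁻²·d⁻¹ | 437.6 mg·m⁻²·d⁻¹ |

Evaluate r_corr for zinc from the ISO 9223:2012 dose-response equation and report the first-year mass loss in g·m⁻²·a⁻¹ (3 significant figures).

zinc: temperature factor f = +0.038·(-3.0) = -0.1140
  sulphur-dioxide contribution → 0.7199 μm/a
  chloride contribution → 1.764 μm/a
  ⇒ r_corr(zinc) = 2.484 μm/a
Convert to mass loss: 2.484 μm/a × 7.14 g/cm³ = 17.74 g·m⁻²·a⁻¹

r_corr = 17.7 g·m⁻²·a⁻¹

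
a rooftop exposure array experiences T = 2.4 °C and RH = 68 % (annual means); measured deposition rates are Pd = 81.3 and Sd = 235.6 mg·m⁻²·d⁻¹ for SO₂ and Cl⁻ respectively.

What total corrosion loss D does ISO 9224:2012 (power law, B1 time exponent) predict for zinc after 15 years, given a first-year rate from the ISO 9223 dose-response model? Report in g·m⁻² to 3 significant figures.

zinc: T≤10 °C ⇒ hinge +0.038·(2.4−10) = -0.2888
  Pd branch = 0.0129·Pd^0.44·e^(0.046·RH+f) = 1.528 μm/a
  Cl⁻ term: 0.0175·235.6^0.57·exp(0.008·68+0.085·2.4) = 0.8318
  sum: 1.528 + 0.8318 → r_corr = 2.36 μm/a
Power-law: D(15) = r_corr · 15^0.813
  D(15) = 2.36 × 15^0.813 = 2.36 × 9.04 = 21.33 μm
  Mass loss = 21.33 μm × 7.14 g/cm³ = 152.3 g·m⁻²

D(15) = 152 g·m⁻²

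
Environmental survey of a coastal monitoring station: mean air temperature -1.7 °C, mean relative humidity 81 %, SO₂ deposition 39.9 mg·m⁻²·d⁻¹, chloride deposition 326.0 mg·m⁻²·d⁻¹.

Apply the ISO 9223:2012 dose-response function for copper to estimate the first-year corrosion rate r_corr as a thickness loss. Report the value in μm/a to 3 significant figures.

copper: temperature factor f = +0.126·(-11.7) = -1.4742
  Pd branch = 0.0053·Pd^0.26·e^(0.059·RH+f) = 0.3765 μm/a
  Sd branch = 0.01025·Sd^0.27·e^(0.036·RH+0.049·T) = 0.8308 μm/a
  sum: 0.3765 + 0.8308 → r_corr = 1.207 μm/a

r_corr = 1.21 μm/a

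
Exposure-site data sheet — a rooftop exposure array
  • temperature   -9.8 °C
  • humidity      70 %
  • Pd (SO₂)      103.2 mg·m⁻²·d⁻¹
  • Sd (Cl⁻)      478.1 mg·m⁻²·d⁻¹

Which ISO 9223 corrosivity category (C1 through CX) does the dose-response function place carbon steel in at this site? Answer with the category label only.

carbon steel: T≤10 °C ⇒ hinge +0.150·(-9.8−10) = -2.9700
  sulphur-dioxide contribution → 4.104 μm/a
  chloride contribution → 31.83 μm/a
  ⇒ r_corr(carbon steel) = 35.94 μm/a
35.9 μm/a falls in (25, 50] for carbon steel → category C3

C3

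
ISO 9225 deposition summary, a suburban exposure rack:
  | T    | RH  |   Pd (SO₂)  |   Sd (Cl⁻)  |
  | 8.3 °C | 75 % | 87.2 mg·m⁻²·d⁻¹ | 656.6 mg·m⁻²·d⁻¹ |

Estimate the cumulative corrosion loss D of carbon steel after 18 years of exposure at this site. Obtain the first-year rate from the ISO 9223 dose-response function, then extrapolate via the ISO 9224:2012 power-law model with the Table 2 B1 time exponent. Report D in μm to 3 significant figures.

carbon steel: T≤10 °C ⇒ hinge +0.150·(8.3−10) = -0.2550
  Pd branch = 1.77·Pd^0.52·e^(0.02·RH+f) = 62.77 μm/a
  Sd branch = 0.102·Sd^0.62·e^(0.033·RH+0.04·T) = 94.27 μm/a
  sum: 62.77 + 94.27 → r_corr = 157 μm/a
Long-term exponent b (ISO 9224 Table 2, B1) = 0.523
  D(18) = 157 × 18^0.523 = 157 × 4.534 = 712.1 μm

D(18) = 712 μm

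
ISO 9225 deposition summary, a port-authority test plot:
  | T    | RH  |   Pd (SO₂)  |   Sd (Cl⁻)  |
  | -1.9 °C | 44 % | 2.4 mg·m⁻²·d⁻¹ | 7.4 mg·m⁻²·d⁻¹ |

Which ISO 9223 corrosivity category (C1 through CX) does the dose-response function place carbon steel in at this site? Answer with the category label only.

C2

carbon steel: temperature factor f = +0.150·(-11.9) = -1.7850
  sulphur-dioxide contribution → 1.129 μm/a
  chloride contribution → 1.397 μm/a
  total first-year rate 2.526 μm/a
2.53 μm/a falls in (1.3, 25] for carbon steel → category C2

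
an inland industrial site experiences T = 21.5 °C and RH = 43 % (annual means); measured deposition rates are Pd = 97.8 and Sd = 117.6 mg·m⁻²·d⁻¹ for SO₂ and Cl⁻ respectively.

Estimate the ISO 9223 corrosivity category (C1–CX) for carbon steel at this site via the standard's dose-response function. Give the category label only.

carbon steel: temperature factor f = -0.054·(11.5) = -0.6210
  Pd branch = 1.77·Pd^0.52·e^(0.02·RH+f) = 24.36 μm/a
  Sd branch = 0.102·Sd^0.62·e^(0.033·RH+0.04·T) = 19.14 μm/a
  r_corr = 24.36 + 19.14 = 43.51 μm/a
43.5 μm/a falls in (25, 50] for carbon steel → category C3

C3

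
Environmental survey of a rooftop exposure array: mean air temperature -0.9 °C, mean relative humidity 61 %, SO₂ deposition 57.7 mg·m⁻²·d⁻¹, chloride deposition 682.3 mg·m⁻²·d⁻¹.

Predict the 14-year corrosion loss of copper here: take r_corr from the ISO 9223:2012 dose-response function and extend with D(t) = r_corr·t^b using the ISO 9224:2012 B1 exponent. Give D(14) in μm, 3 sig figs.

D(14) = 3.80 μm

copper: f(T) = +0.126·(T−10) [T≤10 °C] = -1.3734
  Pd branch = 0.0053·Pd^0.26·e^(0.059·RH+f) = 0.1408 μm/a
  Cl⁻ term: 0.01025·682.3^0.27·exp(0.036·61+0.049·-0.9) = 0.5134
  sum: 0.1408 + 0.5134 → r_corr = 0.6542 μm/a
Long-term exponent b (ISO 9224 Table 2, B1) = 0.667
  D(14) = 0.6542 × 14^0.667 = 0.6542 × 5.814 = 3.804 μm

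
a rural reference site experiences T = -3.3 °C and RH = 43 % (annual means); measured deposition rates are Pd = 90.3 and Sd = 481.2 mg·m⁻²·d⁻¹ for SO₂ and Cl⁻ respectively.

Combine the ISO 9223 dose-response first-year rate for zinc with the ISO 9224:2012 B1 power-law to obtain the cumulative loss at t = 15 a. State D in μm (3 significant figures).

zinc: f(T) = +0.038·(T−10) [T≤10 °C] = -0.5054
  Pd branch = 0.0129·Pd^0.44·e^(0.046·RH+f) = 0.408 μm/a
  Cl⁻ term: 0.0175·481.2^0.57·exp(0.008·43+0.085·-3.3) = 0.6303
  sum: 0.408 + 0.6303 → r_corr = 1.038 μm/a
ISO 9224: D(t) = r_corr · t^b with b = 0.813 (zinc, B1)
  D(15) = 1.038 × 15^0.813 = 1.038 × 9.04 = 9.386 μm

D(15) = 9.39 μm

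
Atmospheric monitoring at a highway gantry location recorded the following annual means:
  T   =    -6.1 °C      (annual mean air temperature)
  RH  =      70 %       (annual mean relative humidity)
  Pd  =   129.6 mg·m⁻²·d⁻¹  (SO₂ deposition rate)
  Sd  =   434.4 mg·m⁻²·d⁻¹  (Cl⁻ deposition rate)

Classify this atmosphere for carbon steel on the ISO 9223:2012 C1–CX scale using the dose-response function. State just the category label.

C3

carbon steel: f(T) = +0.150·(T−10) [T≤10 °C] = -2.4150
  Pd branch = 1.77·Pd^0.52·e^(0.02·RH+f) = 8.049 μm/a
  Cl⁻ term: 0.102·434.4^0.62·exp(0.033·70+0.04·-6.1) = 34.78
  sum: 8.049 + 34.78 → r_corr = 42.83 μm/a
Category bounds: 25…50 μm/a bracket r_corr ⇒ C3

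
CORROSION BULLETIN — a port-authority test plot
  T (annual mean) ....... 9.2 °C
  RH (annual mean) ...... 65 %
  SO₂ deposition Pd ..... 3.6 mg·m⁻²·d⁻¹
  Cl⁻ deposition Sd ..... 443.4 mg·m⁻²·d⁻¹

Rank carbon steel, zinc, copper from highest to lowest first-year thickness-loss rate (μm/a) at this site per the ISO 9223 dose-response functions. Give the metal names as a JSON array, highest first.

["carbon steel", "zinc", "copper"]

carbon steel: T≤10 °C ⇒ hinge +0.150·(9.2−10) = -0.1200
  SO₂ term: 1.77·3.6^0.52·exp(0.02·65-0.1200) = 11.21
  Cl⁻ term: 0.102·443.4^0.62·exp(0.033·65+0.04·9.2) = 55.08
  sum: 11.21 + 55.08 → r_corr = 66.29 μm/a
zinc: temperature factor f = +0.038·(-0.8) = -0.0304
  Pd branch = 0.0129·Pd^0.44·e^(0.046·RH+f) = 0.4372 μm/a
  Cl⁻ term: 0.0175·443.4^0.57·exp(0.008·65+0.085·9.2) = 2.076
  sum: 0.4372 + 2.076 → r_corr = 2.513 μm/a
copper: T≤10 °C ⇒ hinge +0.126·(9.2−10) = -0.1008
  SO₂ term: 0.0053·3.6^0.26·exp(0.059·65-0.1008) = 0.3095
  Sd branch = 0.01025·Sd^0.27·e^(0.036·RH+0.049·T) = 0.8657 μm/a
  sum: 0.3095 + 0.8657 → r_corr = 1.175 μm/a
Ordering by μm/a: carbon steel (66.3) > zinc (2.51) > copper (1.18)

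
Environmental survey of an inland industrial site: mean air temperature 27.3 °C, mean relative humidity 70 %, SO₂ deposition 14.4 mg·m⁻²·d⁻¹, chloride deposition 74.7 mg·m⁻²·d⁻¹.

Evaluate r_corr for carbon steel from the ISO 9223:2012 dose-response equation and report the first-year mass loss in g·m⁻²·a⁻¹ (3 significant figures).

carbon steel: T>10 °C ⇒ hinge -0.054·(27.3−10) = -0.9342
  sulphur-dioxide contribution → 11.29 μm/a
  chloride contribution → 44.41 μm/a
  total first-year rate 55.7 μm/a
Convert to mass loss: 55.7 μm/a × 7.85 g/cm³ = 437.3 g·m⁻²·a⁻¹

r_corr = 437 g·m⁻²·a⁻¹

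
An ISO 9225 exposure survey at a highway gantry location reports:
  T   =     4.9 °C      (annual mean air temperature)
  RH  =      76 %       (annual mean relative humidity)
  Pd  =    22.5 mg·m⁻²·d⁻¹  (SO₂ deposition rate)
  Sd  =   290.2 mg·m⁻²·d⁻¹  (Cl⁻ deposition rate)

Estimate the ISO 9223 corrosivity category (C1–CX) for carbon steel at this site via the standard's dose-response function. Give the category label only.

C4

carbon steel: T≤10 °C ⇒ hinge +0.150·(4.9−10) = -0.7650
  sulphur-dioxide contribution → 19.01 μm/a
  chloride contribution → 51.26 μm/a
  total first-year rate 70.27 μm/a
70.3 μm/a falls in (50, 80] for carbon steel → category C4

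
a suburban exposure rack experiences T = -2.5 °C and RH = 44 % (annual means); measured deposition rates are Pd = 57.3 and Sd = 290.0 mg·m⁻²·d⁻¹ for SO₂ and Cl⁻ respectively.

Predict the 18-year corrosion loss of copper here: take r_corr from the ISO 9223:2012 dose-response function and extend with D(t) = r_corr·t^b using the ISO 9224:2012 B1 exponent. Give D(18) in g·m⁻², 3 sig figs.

copper: temperature factor f = +0.126·(-12.5) = -1.5750
  Pd branch = 0.0053·Pd^0.26·e^(0.059·RH+f) = 0.04215 μm/a
  Sd branch = 0.01025·Sd^0.27·e^(0.036·RH+0.049·T) = 0.2043 μm/a
  r_corr = 0.04215 + 0.2043 = 0.2465 μm/a
ISO 9224: D(t) = r_corr · t^b with b = 0.667 (copper, B1)
  D(18) = 0.2465 × 18^0.667 = 0.2465 × 6.875 = 1.694 μm
  Mass loss = 1.694 μm × 8.96 g/cm³ = 15.18 g·m⁻²

D(18) = 15.2 g·m⁻²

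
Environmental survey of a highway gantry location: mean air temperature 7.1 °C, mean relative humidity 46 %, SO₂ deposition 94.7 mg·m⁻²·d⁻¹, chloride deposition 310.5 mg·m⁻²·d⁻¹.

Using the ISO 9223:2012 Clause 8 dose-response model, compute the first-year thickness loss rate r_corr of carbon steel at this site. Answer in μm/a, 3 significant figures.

r_corr = 52.3 μm/a

carbon steel: f(T) = +0.150·(T−10) [T≤10 °C] = -0.4350
  Pd branch = 1.77·Pd^0.52·e^(0.02·RH+f) = 30.64 μm/a
  Sd branch = 0.102·Sd^0.62·e^(0.033·RH+0.04·T) = 21.69 μm/a
  sum: 30.64 + 21.69 → r_corr = 52.33 μm/a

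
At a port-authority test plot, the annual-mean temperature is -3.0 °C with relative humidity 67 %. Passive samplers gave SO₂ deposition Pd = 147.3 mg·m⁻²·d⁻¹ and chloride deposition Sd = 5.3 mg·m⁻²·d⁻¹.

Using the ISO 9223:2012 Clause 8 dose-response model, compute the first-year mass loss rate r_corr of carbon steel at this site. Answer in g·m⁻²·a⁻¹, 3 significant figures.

r_corr = 119 g·m⁻²·a⁻¹

carbon steel: f(T) = +0.150·(T−10) [T≤10 °C] = -1.9500
  SO₂ term: 1.77·147.3^0.52·exp(0.02·67-1.9500) = 12.9
  Cl⁻ term: 0.102·5.3^0.62·exp(0.033·67+0.04·-3.0) = 2.321
  sum: 12.9 + 2.321 → r_corr = 15.22 μm/a
Convert to mass loss: 15.22 μm/a × 7.85 g/cm³ = 119.5 g·m⁻²·a⁻¹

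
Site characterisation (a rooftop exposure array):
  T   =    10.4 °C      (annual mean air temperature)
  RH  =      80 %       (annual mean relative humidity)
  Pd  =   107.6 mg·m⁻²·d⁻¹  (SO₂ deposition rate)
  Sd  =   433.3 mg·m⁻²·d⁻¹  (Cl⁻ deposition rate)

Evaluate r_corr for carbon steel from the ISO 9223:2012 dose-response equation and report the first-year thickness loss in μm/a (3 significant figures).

r_corr = 191 μm/a

carbon steel: T>10 °C ⇒ hinge -0.054·(10.4−10) = -0.0216
  SO₂ term: 1.77·107.6^0.52·exp(0.02·80-0.0216) = 97.73
  Cl⁻ term: 0.102·433.3^0.62·exp(0.033·80+0.04·10.4) = 93.46
  r_corr = 97.73 + 93.46 = 191.2 μm/a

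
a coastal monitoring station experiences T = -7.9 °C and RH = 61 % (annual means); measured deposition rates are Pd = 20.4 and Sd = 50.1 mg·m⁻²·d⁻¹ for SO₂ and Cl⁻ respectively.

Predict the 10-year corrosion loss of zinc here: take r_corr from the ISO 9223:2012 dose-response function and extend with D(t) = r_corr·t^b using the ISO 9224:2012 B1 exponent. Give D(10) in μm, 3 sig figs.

zinc: temperature factor f = +0.038·(-17.9) = -0.6802
  Pd branch = 0.0129·Pd^0.44·e^(0.046·RH+f) = 0.4074 μm/a
  Cl⁻ term: 0.0175·50.1^0.57·exp(0.008·61+0.085·-7.9) = 0.1356
  sum: 0.4074 + 0.1356 → r_corr = 0.543 μm/a
Power-law: D(10) = r_corr · 10^0.813
  D(10) = 0.543 × 10^0.813 = 0.543 × 6.501 = 3.53 μm

D(10) = 3.53 μm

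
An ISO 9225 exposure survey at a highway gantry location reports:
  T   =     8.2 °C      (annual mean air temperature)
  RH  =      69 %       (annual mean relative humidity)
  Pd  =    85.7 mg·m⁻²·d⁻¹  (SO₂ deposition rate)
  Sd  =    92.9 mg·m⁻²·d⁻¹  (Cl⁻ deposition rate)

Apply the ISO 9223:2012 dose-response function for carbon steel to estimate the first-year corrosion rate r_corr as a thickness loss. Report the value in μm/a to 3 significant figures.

carbon steel: temperature factor f = +0.150·(-1.8) = -0.2700
  sulphur-dioxide contribution → 54.35 μm/a
  chloride contribution → 22.91 μm/a
  ⇒ r_corr(carbon steel) = 77.26 μm/a

r_corr = 77.3 μm/a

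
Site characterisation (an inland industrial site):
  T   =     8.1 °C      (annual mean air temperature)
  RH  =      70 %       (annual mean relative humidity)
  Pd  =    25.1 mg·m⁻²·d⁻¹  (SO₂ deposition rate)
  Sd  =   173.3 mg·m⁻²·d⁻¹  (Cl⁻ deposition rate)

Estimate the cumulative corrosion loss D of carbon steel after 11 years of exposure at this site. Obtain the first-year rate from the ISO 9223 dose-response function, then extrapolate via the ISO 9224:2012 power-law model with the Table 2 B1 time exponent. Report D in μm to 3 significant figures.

carbon steel: temperature factor f = +0.150·(-1.9) = -0.2850
  SO₂ term: 1.77·25.1^0.52·exp(0.02·70-0.2850) = 28.84
  Cl⁻ term: 0.102·173.3^0.62·exp(0.033·70+0.04·8.1) = 34.72
  sum: 28.84 + 34.72 → r_corr = 63.56 μm/a
ISO 9224: D(t) = r_corr · t^b with b = 0.523 (carbon steel, B1)
  D(11) = 63.56 × 11^0.523 = 63.56 × 3.505 = 222.8 μm

D(11) = 223 μm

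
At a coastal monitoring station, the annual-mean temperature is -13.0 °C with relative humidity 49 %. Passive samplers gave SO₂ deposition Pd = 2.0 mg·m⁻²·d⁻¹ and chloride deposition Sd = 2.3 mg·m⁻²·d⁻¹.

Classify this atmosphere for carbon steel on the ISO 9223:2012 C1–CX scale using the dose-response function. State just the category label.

C1

carbon steel: temperature factor f = +0.150·(-23.0) = -3.4500
  SO₂ term: 1.77·2.0^0.52·exp(0.02·49-3.4500) = 0.2147
  Sd branch = 0.102·Sd^0.62·e^(0.033·RH+0.04·T) = 0.512 μm/a
  r_corr = 0.2147 + 0.512 = 0.7267 μm/a
ISO 9223 Table 2 (carbon steel): 0 < 0.727 ≤ 1.3 μm/a ⇒ C1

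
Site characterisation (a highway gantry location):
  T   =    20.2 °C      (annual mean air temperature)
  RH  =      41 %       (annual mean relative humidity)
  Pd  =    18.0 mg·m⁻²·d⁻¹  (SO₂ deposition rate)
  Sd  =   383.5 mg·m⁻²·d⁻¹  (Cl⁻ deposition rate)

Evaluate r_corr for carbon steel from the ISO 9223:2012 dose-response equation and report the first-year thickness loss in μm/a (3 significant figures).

carbon steel: temperature factor f = -0.054·(10.2) = -0.5508
  Pd branch = 1.77·Pd^0.52·e^(0.02·RH+f) = 10.41 μm/a
  Cl⁻ term: 0.102·383.5^0.62·exp(0.033·41+0.04·20.2) = 35.4
  r_corr = 10.41 + 35.4 = 45.82 μm/a

r_corr = 45.8 μm/a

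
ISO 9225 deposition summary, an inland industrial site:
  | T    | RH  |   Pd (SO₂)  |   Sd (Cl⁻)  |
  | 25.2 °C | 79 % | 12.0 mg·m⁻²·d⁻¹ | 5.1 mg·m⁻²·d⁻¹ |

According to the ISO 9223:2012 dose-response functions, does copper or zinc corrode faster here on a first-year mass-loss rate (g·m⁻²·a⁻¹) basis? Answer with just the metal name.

copper

copper: T>10 °C ⇒ hinge -0.080·(25.2−10) = -1.2160
  sulphur-dioxide contribution → 0.317 μm/a
  chloride contribution → 0.9401 μm/a
  ⇒ r_corr(copper) = 1.257 μm/a
  mass loss = 1.257 μm/a × 8.96 g/cm³ = 11.26 g·m⁻²·a⁻¹
zinc: T>10 °C ⇒ hinge -0.071·(25.2−10) = -1.0792
  sulphur-dioxide contribution → 0.4954 μm/a
  chloride contribution → 0.7097 μm/a
  ⇒ r_corr(zinc) = 1.205 μm/a
  mass loss = 1.205 μm/a × 7.14 g/cm³ = 8.605 g·m⁻²·a⁻¹
Ordering by g·m⁻²·a⁻¹: copper (11.3) > zinc (8.6)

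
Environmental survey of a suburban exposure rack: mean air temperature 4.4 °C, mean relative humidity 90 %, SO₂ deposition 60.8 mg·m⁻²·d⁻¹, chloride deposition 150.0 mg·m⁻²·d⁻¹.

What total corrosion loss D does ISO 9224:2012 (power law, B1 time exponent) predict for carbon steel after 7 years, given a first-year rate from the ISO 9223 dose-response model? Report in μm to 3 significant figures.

D(7) = 255 μm

carbon steel: temperature factor f = +0.150·(-5.6) = -0.8400
  Pd branch = 1.77·Pd^0.52·e^(0.02·RH+f) = 39.13 μm/a
  Sd branch = 0.102·Sd^0.62·e^(0.033·RH+0.04·T) = 52.97 μm/a
  sum: 39.13 + 52.97 → r_corr = 92.11 μm/a
Long-term exponent b (ISO 9224 Table 2, B1) = 0.523
  D(7) = 92.11 × 7^0.523 = 92.11 × 2.767 = 254.8 μm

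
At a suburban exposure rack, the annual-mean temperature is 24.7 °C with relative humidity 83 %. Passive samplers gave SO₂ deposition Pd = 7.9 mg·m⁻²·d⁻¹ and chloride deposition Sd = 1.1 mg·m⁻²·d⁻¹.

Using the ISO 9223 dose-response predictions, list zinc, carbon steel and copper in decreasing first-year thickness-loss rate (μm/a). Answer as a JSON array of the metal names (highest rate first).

["carbon steel", "copper", "zinc"]

zinc: T>10 °C ⇒ hinge -0.071·(24.7−10) = -1.0437
  Pd branch = 0.0129·Pd^0.44·e^(0.046·RH+f) = 0.5133 μm/a
  Cl⁻ term: 0.0175·1.1^0.57·exp(0.008·83+0.085·24.7) = 0.293
  r_corr = 0.5133 + 0.293 = 0.8063 μm/a
carbon steel: T>10 °C ⇒ hinge -0.054·(24.7−10) = -0.7938
  SO₂ term: 1.77·7.9^0.52·exp(0.02·83-0.7938) = 12.33
  Sd branch = 0.102·Sd^0.62·e^(0.033·RH+0.04·T) = 4.497 μm/a
  r_corr = 12.33 + 4.497 = 16.83 μm/a
copper: f(T) = -0.080·(T−10) [T>10 °C] = -1.1760
  SO₂ term: 0.0053·7.9^0.26·exp(0.059·83-1.1760) = 0.3747
  Cl⁻ term: 0.01025·1.1^0.27·exp(0.036·83+0.049·24.7) = 0.7002
  sum: 0.3747 + 0.7002 → r_corr = 1.075 μm/a
Ordering by μm/a: carbon steel (16.8) > copper (1.07) > zinc (0.806)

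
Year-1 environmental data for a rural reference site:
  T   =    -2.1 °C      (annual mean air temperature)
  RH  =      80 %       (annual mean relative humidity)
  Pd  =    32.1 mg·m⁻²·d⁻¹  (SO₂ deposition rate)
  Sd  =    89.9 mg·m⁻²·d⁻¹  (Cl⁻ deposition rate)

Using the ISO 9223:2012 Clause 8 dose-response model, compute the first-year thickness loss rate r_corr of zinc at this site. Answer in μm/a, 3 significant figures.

r_corr = 1.85 μm/a

zinc: T≤10 °C ⇒ hinge +0.038·(-2.1−10) = -0.4598
  sulphur-dioxide contribution → 1.486 μm/a
  chloride contribution → 0.3607 μm/a
  total first-year rate 1.846 μm/a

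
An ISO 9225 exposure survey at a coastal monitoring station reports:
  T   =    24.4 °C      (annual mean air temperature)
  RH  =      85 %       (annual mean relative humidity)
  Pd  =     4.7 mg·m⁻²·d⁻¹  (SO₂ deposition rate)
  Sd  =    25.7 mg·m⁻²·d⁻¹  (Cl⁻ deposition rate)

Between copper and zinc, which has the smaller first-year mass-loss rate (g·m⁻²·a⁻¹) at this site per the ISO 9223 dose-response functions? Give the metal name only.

copper: T>10 °C ⇒ hinge -0.080·(24.4−10) = -1.1520
  sulphur-dioxide contribution → 0.3773 μm/a
  chloride contribution → 1.736 μm/a
  total first-year rate 2.113 μm/a
  mass loss = 2.113 μm/a × 8.96 g/cm³ = 18.94 g·m⁻²·a⁻¹
zinc: f(T) = -0.071·(T−10) [T>10 °C] = -1.0224
  sulphur-dioxide contribution → 0.4575 μm/a
  chloride contribution → 1.749 μm/a
  ⇒ r_corr(zinc) = 2.206 μm/a
  mass loss = 2.206 μm/a × 7.14 g/cm³ = 15.75 g·m⁻²·a⁻¹
Ordering by g·m⁻²·a⁻¹: copper (18.9) > zinc (15.8)

zinc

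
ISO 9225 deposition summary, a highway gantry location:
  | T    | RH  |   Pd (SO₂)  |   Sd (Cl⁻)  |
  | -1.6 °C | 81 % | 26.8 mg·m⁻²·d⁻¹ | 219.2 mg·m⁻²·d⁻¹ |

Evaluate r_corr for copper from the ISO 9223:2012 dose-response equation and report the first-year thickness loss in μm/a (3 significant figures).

r_corr = 1.09 μm/a

copper: T≤10 °C ⇒ hinge +0.126·(-1.6−10) = -1.4616
  SO₂ term: 0.0053·26.8^0.26·exp(0.059·81-1.4616) = 0.3438
  Sd branch = 0.01025·Sd^0.27·e^(0.036·RH+0.049·T) = 0.7501 μm/a
  sum: 0.3438 + 0.7501 → r_corr = 1.094 μm/a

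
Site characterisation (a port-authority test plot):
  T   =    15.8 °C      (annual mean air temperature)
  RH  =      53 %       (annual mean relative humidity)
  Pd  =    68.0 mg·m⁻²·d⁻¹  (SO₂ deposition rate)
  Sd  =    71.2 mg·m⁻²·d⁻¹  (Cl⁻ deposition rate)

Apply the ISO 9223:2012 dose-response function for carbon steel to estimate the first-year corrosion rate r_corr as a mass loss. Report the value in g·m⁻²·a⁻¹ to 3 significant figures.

r_corr = 385 g·m⁻²·a⁻¹

carbon steel: temperature factor f = -0.054·(5.8) = -0.3132
  SO₂ term: 1.77·68.0^0.52·exp(0.02·53-0.3132) = 33.51
  Sd branch = 0.102·Sd^0.62·e^(0.033·RH+0.04·T) = 15.53 μm/a
  sum: 33.51 + 15.53 → r_corr = 49.04 μm/a
Convert to mass loss: 49.04 μm/a × 7.85 g/cm³ = 385 g·m⁻²·a⁻¹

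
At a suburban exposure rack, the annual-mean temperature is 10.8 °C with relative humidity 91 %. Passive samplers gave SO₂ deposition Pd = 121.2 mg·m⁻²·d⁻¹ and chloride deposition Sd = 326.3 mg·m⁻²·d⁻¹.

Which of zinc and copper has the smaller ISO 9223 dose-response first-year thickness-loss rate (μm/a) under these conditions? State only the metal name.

zinc: temperature factor f = -0.071·(0.8) = -0.0568
  SO₂ term: 0.0129·121.2^0.44·exp(0.046·91-0.0568) = 6.616
  Sd branch = 0.0175·Sd^0.57·e^(0.008·RH+0.085·T) = 2.458 μm/a
  r_corr = 6.616 + 2.458 = 9.075 μm/a
copper: f(T) = -0.080·(T−10) [T>10 °C] = -0.0640
  SO₂ term: 0.0053·121.2^0.26·exp(0.059·91-0.0640) = 3.715
  Sd branch = 0.01025·Sd^0.27·e^(0.036·RH+0.049·T) = 2.198 μm/a
  r_corr = 3.715 + 2.198 = 5.912 μm/a
Ordering by μm/a: zinc (9.07) > copper (5.91)

copper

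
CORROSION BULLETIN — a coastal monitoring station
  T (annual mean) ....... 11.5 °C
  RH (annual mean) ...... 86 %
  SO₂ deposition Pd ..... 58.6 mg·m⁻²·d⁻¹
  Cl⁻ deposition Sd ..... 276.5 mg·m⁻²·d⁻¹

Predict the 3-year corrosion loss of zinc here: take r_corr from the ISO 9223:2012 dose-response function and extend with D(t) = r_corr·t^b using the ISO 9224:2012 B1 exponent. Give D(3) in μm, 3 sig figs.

D(3) = 14.4 μm

zinc: f(T) = -0.071·(T−10) [T>10 °C] = -0.1065
  SO₂ term: 0.0129·58.6^0.44·exp(0.046·86-0.1065) = 3.633
  Sd branch = 0.0175·Sd^0.57·e^(0.008·RH+0.085·T) = 2.281 μm/a
  sum: 3.633 + 2.281 → r_corr = 5.914 μm/a
ISO 9224: D(t) = r_corr · t^b with b = 0.813 (zinc, B1)
  D(3) = 5.914 × 3^0.813 = 5.914 × 2.443 = 14.45 μm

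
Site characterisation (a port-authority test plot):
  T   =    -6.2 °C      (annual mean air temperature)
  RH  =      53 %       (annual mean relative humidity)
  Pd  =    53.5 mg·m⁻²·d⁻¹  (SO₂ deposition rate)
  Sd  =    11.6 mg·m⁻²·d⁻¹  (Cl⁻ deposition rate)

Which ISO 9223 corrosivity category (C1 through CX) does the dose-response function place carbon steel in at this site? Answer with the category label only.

carbon steel: temperature factor f = +0.150·(-16.2) = -2.4300
  Pd branch = 1.77·Pd^0.52·e^(0.02·RH+f) = 3.562 μm/a
  Sd branch = 0.102·Sd^0.62·e^(0.033·RH+0.04·T) = 2.091 μm/a
  r_corr = 3.562 + 2.091 = 5.654 μm/a
ISO 9223 Table 2 (carbon steel): 1.3 < 5.65 ≤ 25 μm/a ⇒ C2

C2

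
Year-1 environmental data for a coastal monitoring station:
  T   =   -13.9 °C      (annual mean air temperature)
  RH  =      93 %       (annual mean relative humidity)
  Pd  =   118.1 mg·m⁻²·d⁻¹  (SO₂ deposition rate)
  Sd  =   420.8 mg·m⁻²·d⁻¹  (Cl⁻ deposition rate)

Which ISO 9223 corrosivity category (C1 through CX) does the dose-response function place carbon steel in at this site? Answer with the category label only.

C4

carbon steel: f(T) = +0.150·(T−10) [T≤10 °C] = -3.5850
  Pd branch = 1.77·Pd^0.52·e^(0.02·RH+f) = 3.77 μm/a
  Cl⁻ term: 0.102·420.8^0.62·exp(0.033·93+0.04·-13.9) = 53.32
  r_corr = 3.77 + 53.32 = 57.09 μm/a
ISO 9223 Table 2 (carbon steel): 50 < 57.1 ≤ 80 μm/a ⇒ C4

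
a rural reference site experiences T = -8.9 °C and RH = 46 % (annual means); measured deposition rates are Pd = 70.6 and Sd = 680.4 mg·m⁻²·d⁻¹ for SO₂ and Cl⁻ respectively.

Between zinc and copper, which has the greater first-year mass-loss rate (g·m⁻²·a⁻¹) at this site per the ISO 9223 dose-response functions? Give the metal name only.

zinc

zinc: f(T) = +0.038·(T−10) [T≤10 °C] = -0.7182
  Pd branch = 0.0129·Pd^0.44·e^(0.046·RH+f) = 0.3397 μm/a
  Sd branch = 0.0175·Sd^0.57·e^(0.008·RH+0.085·T) = 0.4886 μm/a
  r_corr = 0.3397 + 0.4886 = 0.8284 μm/a
  mass loss = 0.8284 μm/a × 7.14 g/cm³ = 5.914 g·m⁻²·a⁻¹
copper: T≤10 °C ⇒ hinge +0.126·(-8.9−10) = -2.3814
  Pd branch = 0.0053·Pd^0.26·e^(0.059·RH+f) = 0.02236 μm/a
  Sd branch = 0.01025·Sd^0.27·e^(0.036·RH+0.049·T) = 0.202 μm/a
  r_corr = 0.02236 + 0.202 = 0.2244 μm/a
  mass loss = 0.2244 μm/a × 8.96 g/cm³ = 2.01 g·m⁻²·a⁻¹
Ordering by g·m⁻²·a⁻¹: zinc (5.91) > copper (2.01)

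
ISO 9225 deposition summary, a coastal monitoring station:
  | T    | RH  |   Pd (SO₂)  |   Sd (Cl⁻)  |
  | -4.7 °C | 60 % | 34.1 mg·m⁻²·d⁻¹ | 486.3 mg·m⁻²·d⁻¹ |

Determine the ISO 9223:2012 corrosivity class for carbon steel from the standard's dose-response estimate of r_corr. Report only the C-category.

C3

carbon steel: temperature factor f = +0.150·(-14.7) = -2.2050
  Pd branch = 1.77·Pd^0.52·e^(0.02·RH+f) = 4.06 μm/a
  Sd branch = 0.102·Sd^0.62·e^(0.033·RH+0.04·T) = 28.36 μm/a
  sum: 4.06 + 28.36 → r_corr = 32.42 μm/a
32.4 μm/a falls in (25, 50] for carbon steel → category C3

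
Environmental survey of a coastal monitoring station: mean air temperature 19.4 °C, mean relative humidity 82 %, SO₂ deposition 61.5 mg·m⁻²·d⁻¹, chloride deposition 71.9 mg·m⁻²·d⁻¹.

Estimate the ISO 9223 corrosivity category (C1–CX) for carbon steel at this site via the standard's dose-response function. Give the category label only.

C5

carbon steel: T>10 °C ⇒ hinge -0.054·(19.4−10) = -0.5076
  Pd branch = 1.77·Pd^0.52·e^(0.02·RH+f) = 46.77 μm/a
  Cl⁻ term: 0.102·71.9^0.62·exp(0.033·82+0.04·19.4) = 46.99
  sum: 46.77 + 46.99 → r_corr = 93.76 μm/a
93.8 μm/a falls in (80, 200] for carbon steel → category C5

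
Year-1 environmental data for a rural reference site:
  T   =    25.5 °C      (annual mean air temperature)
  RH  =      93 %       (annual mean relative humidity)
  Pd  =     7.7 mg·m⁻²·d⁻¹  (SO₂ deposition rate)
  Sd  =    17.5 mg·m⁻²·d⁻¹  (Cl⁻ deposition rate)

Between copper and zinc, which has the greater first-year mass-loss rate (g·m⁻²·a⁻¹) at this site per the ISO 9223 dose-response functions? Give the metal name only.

copper: f(T) = -0.080·(T−10) [T>10 °C] = -1.2400
  SO₂ term: 0.0053·7.7^0.26·exp(0.059·93-1.2400) = 0.6298
  Cl⁻ term: 0.01025·17.5^0.27·exp(0.036·93+0.049·25.5) = 2.203
  sum: 0.6298 + 2.203 → r_corr = 2.833 μm/a
  mass loss = 2.833 μm/a × 8.96 g/cm³ = 25.38 g·m⁻²·a⁻¹
zinc: temperature factor f = -0.071·(15.5) = -1.1005
  SO₂ term: 0.0129·7.7^0.44·exp(0.046·93-1.1005) = 0.7597
  Cl⁻ term: 0.0175·17.5^0.57·exp(0.008·93+0.085·25.5) = 1.644
  sum: 0.7597 + 1.644 → r_corr = 2.404 μm/a
  mass loss = 2.404 μm/a × 7.14 g/cm³ = 17.17 g·m⁻²·a⁻¹
Ordering by g·m⁻²·a⁻¹: copper (25.4) > zinc (17.2)

copper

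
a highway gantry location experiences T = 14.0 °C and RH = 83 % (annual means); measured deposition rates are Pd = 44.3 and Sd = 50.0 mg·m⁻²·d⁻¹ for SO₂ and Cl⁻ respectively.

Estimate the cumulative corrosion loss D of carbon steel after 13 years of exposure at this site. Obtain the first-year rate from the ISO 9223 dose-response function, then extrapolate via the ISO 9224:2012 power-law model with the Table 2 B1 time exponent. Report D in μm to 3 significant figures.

carbon steel: f(T) = -0.054·(T−10) [T>10 °C] = -0.2160
  SO₂ term: 1.77·44.3^0.52·exp(0.02·83-0.2160) = 53.85
  Sd branch = 0.102·Sd^0.62·e^(0.033·RH+0.04·T) = 31.24 μm/a
  sum: 53.85 + 31.24 → r_corr = 85.09 μm/a
Long-term exponent b (ISO 9224 Table 2, B1) = 0.523
  D(13) = 85.09 × 13^0.523 = 85.09 × 3.825 = 325.5 μm

D(13) = 325 μm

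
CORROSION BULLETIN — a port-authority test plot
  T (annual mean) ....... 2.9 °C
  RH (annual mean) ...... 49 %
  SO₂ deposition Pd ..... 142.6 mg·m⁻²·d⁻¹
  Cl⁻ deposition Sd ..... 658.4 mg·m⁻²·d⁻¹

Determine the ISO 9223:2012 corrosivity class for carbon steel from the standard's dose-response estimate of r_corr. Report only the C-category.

carbon steel: f(T) = +0.150·(T−10) [T≤10 °C] = -1.0650
  Pd branch = 1.77·Pd^0.52·e^(0.02·RH+f) = 21.44 μm/a
  Cl⁻ term: 0.102·658.4^0.62·exp(0.033·49+0.04·2.9) = 32.26
  sum: 21.44 + 32.26 → r_corr = 53.7 μm/a
Category bounds: 50…80 μm/a bracket r_corr ⇒ C4

C4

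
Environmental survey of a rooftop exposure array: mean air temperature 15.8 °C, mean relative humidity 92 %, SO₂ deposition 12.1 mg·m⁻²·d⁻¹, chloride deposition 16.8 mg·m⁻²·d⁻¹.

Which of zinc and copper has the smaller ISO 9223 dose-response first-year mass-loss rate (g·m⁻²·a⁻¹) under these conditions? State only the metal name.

zinc: f(T) = -0.071·(T−10) [T>10 °C] = -0.4118
  Pd branch = 0.0129·Pd^0.44·e^(0.046·RH+f) = 1.762 μm/a
  Sd branch = 0.0175·Sd^0.57·e^(0.008·RH+0.085·T) = 0.6988 μm/a
  r_corr = 1.762 + 0.6988 = 2.461 μm/a
  mass loss = 2.461 μm/a × 7.14 g/cm³ = 17.57 g·m⁻²·a⁻¹
copper: f(T) = -0.080·(T−10) [T>10 °C] = -0.4640
  Pd branch = 0.0053·Pd^0.26·e^(0.059·RH+f) = 1.451 μm/a
  Cl⁻ term: 0.01025·16.8^0.27·exp(0.036·92+0.049·15.8) = 1.307
  r_corr = 1.451 + 1.307 = 2.758 μm/a
  mass loss = 2.758 μm/a × 8.96 g/cm³ = 24.71 g·m⁻²·a⁻¹
Ordering by g·m⁻²·a⁻¹: copper (24.7) > zinc (17.6)

zinc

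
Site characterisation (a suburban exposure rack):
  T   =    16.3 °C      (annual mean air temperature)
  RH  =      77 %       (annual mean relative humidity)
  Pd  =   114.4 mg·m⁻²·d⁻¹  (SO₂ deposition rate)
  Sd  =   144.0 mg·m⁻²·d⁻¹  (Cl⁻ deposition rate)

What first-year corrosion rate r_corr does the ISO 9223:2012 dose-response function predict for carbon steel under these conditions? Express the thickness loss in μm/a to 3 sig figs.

carbon steel: f(T) = -0.054·(T−10) [T>10 °C] = -0.3402
  Pd branch = 1.77·Pd^0.52·e^(0.02·RH+f) = 69.09 μm/a
  Cl⁻ term: 0.102·144.0^0.62·exp(0.033·77+0.04·16.3) = 54.14
  sum: 69.09 + 54.14 → r_corr = 123.2 μm/a

r_corr = 123 μm/a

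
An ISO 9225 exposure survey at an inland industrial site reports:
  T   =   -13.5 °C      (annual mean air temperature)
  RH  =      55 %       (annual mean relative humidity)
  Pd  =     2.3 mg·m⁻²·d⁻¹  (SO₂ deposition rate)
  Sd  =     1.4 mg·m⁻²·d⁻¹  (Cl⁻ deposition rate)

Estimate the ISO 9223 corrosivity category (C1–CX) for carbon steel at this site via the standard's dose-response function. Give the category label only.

C1

carbon steel: f(T) = +0.150·(T−10) [T≤10 °C] = -3.5250
  sulphur-dioxide contribution → 0.2415 μm/a
  chloride contribution → 0.4497 μm/a
  total first-year rate 0.6912 μm/a
0.691 μm/a falls in (0, 1.3] for carbon steel → category C1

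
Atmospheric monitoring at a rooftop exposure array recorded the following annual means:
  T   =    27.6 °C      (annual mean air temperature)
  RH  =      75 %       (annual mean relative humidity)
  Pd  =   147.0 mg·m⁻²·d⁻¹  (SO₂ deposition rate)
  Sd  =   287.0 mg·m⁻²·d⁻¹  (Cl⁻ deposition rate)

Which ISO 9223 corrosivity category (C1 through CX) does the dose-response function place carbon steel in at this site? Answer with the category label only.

carbon steel: f(T) = -0.054·(T−10) [T>10 °C] = -0.9504
  SO₂ term: 1.77·147.0^0.52·exp(0.02·75-0.9504) = 41.08
  Cl⁻ term: 0.102·287.0^0.62·exp(0.033·75+0.04·27.6) = 122.1
  r_corr = 41.08 + 122.1 = 163.2 μm/a
163 μm/a falls in (80, 200] for carbon steel → category C5

C5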